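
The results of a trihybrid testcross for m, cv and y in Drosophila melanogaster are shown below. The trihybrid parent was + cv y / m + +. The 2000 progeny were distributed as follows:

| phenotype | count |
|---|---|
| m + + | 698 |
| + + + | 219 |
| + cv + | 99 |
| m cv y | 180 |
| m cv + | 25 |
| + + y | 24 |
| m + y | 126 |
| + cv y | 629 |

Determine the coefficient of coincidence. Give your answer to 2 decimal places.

The two rarest classes, + + y and m cv +, are the double crossovers. Comparing them with the parentals, only the cv allele has switched, so cv is the middle locus and the order is m – cv – y.
m–cv: (399 + 49)/2000 = 0.2240; cv–y: (225 + 49)/2000 = 0.1370.
Expected DCO frequency = 0.2240 × 0.1370 ≈ 0.03069; observed = 49/2000 ≈ 0.02450.
Coefficient of coincidence = 0.02450/0.03069 ≈ 0.80.

0.80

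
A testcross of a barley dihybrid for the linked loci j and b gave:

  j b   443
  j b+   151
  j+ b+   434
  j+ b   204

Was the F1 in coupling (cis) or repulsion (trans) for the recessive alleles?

The two most frequent classes are j+ b+ (434) and j b (443); these are the parental (non-recombinant) types.
So the F1 carried j+ b+ on one chromosome and j b on the other — the recessive alleles are on the same chromosome (cis / coupling).

cis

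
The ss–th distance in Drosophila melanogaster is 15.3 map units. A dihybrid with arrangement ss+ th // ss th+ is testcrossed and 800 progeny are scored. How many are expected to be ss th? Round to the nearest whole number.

A map distance of 15.3 map units corresponds to a recombination frequency of 0.153.
The F1 is ss+ th / ss th+, so ss th is a recombinant gamete class with expected frequency r/2 = 0.153/2 = 0.0765.
Expected number = 0.0765 × 800 = 61.20 ≈ 61.

61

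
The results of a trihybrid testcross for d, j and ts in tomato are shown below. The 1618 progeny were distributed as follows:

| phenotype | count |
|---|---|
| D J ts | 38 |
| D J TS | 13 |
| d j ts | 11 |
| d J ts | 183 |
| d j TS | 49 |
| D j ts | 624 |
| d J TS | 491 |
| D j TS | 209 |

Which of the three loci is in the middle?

d

The two most frequent reciprocal classes, D j ts and d J TS, are the parental types, so the F1 was D j ts / d J TS.
The two rarest classes, d j ts and D J TS, are the double crossovers. Comparing them with the parentals, only the d allele has switched, so d is the middle locus and the order is j – d – ts.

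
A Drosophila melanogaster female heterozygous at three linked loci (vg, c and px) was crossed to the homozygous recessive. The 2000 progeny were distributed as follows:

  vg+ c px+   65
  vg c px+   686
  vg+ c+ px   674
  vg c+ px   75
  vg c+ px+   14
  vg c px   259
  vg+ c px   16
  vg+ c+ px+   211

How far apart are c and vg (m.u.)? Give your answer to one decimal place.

8.5 m.u.

The two most frequent reciprocal classes, vg c px+ and vg+ c+ px, are the parental types, so the F1 was vg c px+ / vg+ c+ px.
The two rarest classes, vg c+ px+ and vg+ c px, are the double crossovers. Comparing them with the parentals, only the c allele has switched, so c is the middle locus and the order is vg – c – px.
Crossovers in the vg–c interval produce the single-crossover classes vg+ c px+ and vg c+ px (65 + 75 = 140) plus the double crossovers (30).
RF(vg–c) = (140 + 30) / 2000 = 170/2000 = 0.0850 → 8.5 m.u.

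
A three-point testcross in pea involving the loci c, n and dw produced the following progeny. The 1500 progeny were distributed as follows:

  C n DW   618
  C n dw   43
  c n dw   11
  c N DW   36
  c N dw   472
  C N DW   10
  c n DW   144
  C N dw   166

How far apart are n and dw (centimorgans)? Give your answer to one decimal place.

6.7 centimorgans

The two most frequent reciprocal classes, c N dw and C n DW, are the parental types, so the F1 was c N dw / C n DW.
The two rarest classes, c n dw and C N DW, are the double crossovers. Comparing them with the parentals, only the n allele has switched, so n is the middle locus and the order is dw – n – c.
Crossovers in the dw–n interval produce the single-crossover classes c N DW and C n dw (36 + 43 = 79) plus the double crossovers (21).
RF(dw–n) = (79 + 21) / 1500 = 100/1500 = 0.0667 → 6.7 centimorgans.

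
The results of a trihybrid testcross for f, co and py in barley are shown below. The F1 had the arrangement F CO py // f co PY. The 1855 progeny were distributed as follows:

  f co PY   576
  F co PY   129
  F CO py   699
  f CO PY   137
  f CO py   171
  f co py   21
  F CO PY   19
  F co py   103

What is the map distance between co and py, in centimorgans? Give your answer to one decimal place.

15.1 centimorgans

The two rarest classes, F CO PY and f co py, are the double crossovers. Comparing them with the parentals, only the py allele has switched, so py is the middle locus and the order is co – py – f.
Crossovers in the co–py interval produce the single-crossover classes F co py and f CO PY (103 + 137 = 240) plus the double crossovers (40).
RF(co–py) = (240 + 40) / 1855 = 280/1855 = 0.1509 → 15.1 centimorgans.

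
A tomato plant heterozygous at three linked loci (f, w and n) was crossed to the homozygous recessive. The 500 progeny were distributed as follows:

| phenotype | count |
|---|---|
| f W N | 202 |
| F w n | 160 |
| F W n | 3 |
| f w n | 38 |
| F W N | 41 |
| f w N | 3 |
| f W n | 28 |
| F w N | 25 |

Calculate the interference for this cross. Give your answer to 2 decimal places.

The two most frequent reciprocal classes, F w n and f W N, are the parental types, so the F1 was F w n / f W N.
The two rarest classes, F W n and f w N, are the double crossovers. Comparing them with the parentals, only the w allele has switched, so w is the middle locus and the order is n – w – f.
n–w: (53 + 6)/500 = 0.1180; w–f: (79 + 6)/500 = 0.1700.
Expected DCO frequency = 0.1180 × 0.1700 ≈ 0.02006; observed = 6/500 ≈ 0.01200.
Coefficient of coincidence = 0.01200/0.02006 ≈ 0.60; interference = 1 − 0.60 = 0.40.

0.40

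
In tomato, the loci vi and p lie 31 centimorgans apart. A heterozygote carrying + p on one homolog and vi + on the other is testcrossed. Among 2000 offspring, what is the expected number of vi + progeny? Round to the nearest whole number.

690

A map distance of 31 centimorgans corresponds to a recombination frequency of 0.310.
The F1 is + p / vi +, so vi + is a parental gamete class with expected frequency (1 − r)/2 = 0.690/2 = 0.3450.
Expected number = 0.3450 × 2000 = 690.00 ≈ 690.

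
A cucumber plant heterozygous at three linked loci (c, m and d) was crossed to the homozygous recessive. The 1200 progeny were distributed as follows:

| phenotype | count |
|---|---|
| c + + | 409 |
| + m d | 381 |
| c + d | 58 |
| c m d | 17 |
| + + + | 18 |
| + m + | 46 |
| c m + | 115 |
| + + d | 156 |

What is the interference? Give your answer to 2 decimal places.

The two most frequent reciprocal classes, + m d and c + +, are the parental types, so the F1 was + m d / c + +.
The two rarest classes, c m d and + + +, are the double crossovers. Comparing them with the parentals, only the c allele has switched, so c is the middle locus and the order is m – c – d.
m–c: (271 + 35)/1200 = 0.2550; c–d: (104 + 35)/1200 = 0.1158.
Expected DCO frequency = 0.2550 × 0.1158 ≈ 0.02953; observed = 35/1200 ≈ 0.02917.
Coefficient of coincidence = 0.02917/0.02953 ≈ 0.99; interference = 1 − 0.99 = 0.01.

0.01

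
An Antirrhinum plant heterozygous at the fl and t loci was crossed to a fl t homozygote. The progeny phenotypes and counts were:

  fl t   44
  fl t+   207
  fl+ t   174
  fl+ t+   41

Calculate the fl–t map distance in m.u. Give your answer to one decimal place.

18.2 m.u.

The two most frequent classes, fl+ t (174) and fl t+ (207), are the parental types, so the F1 was fl+ t / fl t+.
The recombinant classes are fl+ t+ and fl t: 41 + 44 = 85.
Recombination frequency = 85/466 = 0.1824 ≈ 18.2%, i.e. 18.2 m.u.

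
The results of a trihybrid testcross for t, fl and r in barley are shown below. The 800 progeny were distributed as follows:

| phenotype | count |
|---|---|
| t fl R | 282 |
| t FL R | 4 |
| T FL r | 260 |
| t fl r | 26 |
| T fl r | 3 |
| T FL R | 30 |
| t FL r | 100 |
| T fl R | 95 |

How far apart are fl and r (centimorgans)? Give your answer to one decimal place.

7.9 centimorgans

The two most frequent reciprocal classes, T FL r and t fl R, are the parental types, so the F1 was T FL r / t fl R.
The two rarest classes, T fl r and t FL R, are the double crossovers. Comparing them with the parentals, only the fl allele has switched, so fl is the middle locus and the order is t – fl – r.
Crossovers in the fl–r interval produce the single-crossover classes T FL R and t fl r (30 + 26 = 56) plus the double crossovers (7).
RF(fl–r) = (56 + 7) / 800 = 63/800 = 0.0788 → 7.9 centimorgans.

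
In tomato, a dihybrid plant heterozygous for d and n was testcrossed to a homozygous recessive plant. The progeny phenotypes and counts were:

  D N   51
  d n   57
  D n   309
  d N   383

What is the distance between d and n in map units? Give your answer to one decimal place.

13.5 map units

The two most frequent classes, D n (309) and d N (383), are the parental types, so the F1 was D n / d N.
The recombinant classes are D N and d n: 51 + 57 = 108.
Recombination frequency = 108/800 = 0.1350 ≈ 13.5%, i.e. 13.5 map units.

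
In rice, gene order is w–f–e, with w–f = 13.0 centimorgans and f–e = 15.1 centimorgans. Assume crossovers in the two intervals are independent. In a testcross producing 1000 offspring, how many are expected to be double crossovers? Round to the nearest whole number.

20

Map distances give recombination frequencies of 0.130 and 0.151 for the two intervals.
With no interference, expected double-crossover frequency = 0.130 × 0.151 = 0.01963.
Expected number = 0.01963 × 1000 = 19.63 ≈ 20.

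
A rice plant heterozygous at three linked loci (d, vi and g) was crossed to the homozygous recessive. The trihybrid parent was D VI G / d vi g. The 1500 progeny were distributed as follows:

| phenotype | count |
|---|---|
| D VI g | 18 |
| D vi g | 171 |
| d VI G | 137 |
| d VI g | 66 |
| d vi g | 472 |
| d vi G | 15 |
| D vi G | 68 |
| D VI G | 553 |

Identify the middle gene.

The two rarest classes, D VI g and d vi G, are the double crossovers. Comparing them with the parentals, only the g allele has switched, so g is the middle locus and the order is d – g – vi.

g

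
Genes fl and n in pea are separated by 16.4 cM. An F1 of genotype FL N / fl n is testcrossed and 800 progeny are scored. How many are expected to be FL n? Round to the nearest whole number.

A map distance of 16.4 cM corresponds to a recombination frequency of 0.164.
The F1 is FL N / fl n, so FL n is a recombinant gamete class with expected frequency r/2 = 0.164/2 = 0.0820.
Expected number = 0.0820 × 800 = 65.60 ≈ 66.

66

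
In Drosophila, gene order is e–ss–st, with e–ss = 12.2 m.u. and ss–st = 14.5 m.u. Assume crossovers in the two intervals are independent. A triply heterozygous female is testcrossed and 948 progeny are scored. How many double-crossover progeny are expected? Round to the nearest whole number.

17

Map distances give recombination frequencies of 0.122 and 0.145 for the two intervals.
With no interference, expected double-crossover frequency = 0.122 × 0.145 = 0.01769.
Expected number = 0.01769 × 948 = 16.77 ≈ 17.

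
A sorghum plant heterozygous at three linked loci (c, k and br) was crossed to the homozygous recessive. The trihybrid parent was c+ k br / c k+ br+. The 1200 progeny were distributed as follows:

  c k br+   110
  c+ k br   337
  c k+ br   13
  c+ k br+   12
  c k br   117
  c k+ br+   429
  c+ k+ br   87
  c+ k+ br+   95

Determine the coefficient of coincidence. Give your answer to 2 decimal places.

The two rarest classes, c+ k br+ and c k+ br, are the double crossovers. Comparing them with the parentals, only the br allele has switched, so br is the middle locus and the order is c – br – k.
c–br: (212 + 25)/1200 = 0.1975; br–k: (197 + 25)/1200 = 0.1850.
Expected DCO frequency = 0.1975 × 0.1850 ≈ 0.03654; observed = 25/1200 ≈ 0.02083.
Coefficient of coincidence = 0.02083/0.03654 ≈ 0.57.

0.57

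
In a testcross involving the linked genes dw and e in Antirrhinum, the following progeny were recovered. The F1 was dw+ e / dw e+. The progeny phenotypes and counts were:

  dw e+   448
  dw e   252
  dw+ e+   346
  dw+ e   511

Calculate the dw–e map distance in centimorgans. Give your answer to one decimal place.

38.4 centimorgans

The recombinant classes are dw+ e+ and dw e: 346 + 252 = 598.
Recombination frequency = 598/1557 = 0.3841 ≈ 38.4%, i.e. 38.4 centimorgans.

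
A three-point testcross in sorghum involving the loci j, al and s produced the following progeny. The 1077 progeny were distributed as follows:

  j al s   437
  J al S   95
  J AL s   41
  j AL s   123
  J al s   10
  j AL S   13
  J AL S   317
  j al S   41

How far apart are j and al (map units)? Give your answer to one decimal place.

The two most frequent reciprocal classes, J AL S and j al s, are the parental types, so the F1 was J AL S / j al s.
The two rarest classes, j AL S and J al s, are the double crossovers. Comparing them with the parentals, only the j allele has switched, so j is the middle locus and the order is s – j – al.
Crossovers in the j–al interval produce the single-crossover classes J al S and j AL s (95 + 123 = 218) plus the double crossovers (23).
RF(j–al) = (218 + 23) / 1077 = 241/1077 = 0.2238 → 22.4 map units.

22.4 map units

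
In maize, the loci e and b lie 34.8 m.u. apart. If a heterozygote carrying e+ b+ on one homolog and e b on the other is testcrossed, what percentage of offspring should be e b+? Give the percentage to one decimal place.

A map distance of 34.8 m.u. corresponds to a recombination frequency of 0.348.
The F1 is e+ b+ / e b, so e b+ is a recombinant gamete class with expected frequency r/2 = 0.348/2 = 0.1740.
That is 0.1740 = 17.4% of the progeny.

17.4%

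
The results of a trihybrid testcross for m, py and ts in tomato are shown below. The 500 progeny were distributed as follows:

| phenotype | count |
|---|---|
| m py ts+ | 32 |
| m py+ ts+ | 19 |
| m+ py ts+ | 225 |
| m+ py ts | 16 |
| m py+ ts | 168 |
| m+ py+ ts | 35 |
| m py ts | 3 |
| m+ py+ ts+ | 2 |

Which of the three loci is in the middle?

The two most frequent reciprocal classes, m+ py ts+ and m py+ ts, are the parental types, so the F1 was m+ py ts+ / m py+ ts.
The two rarest classes, m+ py+ ts+ and m py ts, are the double crossovers. Comparing them with the parentals, only the py allele has switched, so py is the middle locus and the order is ts – py – m.

py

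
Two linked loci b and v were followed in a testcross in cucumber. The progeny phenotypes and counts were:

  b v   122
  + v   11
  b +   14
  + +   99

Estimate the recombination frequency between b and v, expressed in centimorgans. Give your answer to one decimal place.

The two most frequent classes, + + (99) and b v (122), are the parental types, so the F1 was + + / b v.
The recombinant classes are + v and b +: 11 + 14 = 25.
Recombination frequency = 25/246 = 0.1016 ≈ 10.2%, i.e. 10.2 centimorgans.

10.2 centimorgans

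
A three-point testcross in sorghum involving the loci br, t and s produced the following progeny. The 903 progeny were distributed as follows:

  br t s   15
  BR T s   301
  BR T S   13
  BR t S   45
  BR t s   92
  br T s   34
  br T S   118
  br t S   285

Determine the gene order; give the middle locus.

The two most frequent reciprocal classes, BR T s and br t S, are the parental types, so the F1 was BR T s / br t S.
The two rarest classes, BR T S and br t s, are the double crossovers. Comparing them with the parentals, only the s allele has switched, so s is the middle locus and the order is t – s – br.

s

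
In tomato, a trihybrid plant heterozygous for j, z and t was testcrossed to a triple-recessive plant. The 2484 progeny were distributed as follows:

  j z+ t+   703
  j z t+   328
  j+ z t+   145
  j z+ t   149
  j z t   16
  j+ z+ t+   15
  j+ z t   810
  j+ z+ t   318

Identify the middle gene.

The two most frequent reciprocal classes, j z+ t+ and j+ z t, are the parental types, so the F1 was j z+ t+ / j+ z t.
The two rarest classes, j+ z+ t+ and j z t, are the double crossovers. Comparing them with the parentals, only the j allele has switched, so j is the middle locus and the order is t – j – z.

j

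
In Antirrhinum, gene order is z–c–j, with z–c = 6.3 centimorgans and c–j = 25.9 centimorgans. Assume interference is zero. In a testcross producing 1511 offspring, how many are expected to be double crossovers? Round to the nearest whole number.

25

Map distances give recombination frequencies of 0.063 and 0.259 for the two intervals.
With no interference, expected double-crossover frequency = 0.063 × 0.259 = 0.01632.
Expected number = 0.01632 × 1511 = 24.65 ≈ 25.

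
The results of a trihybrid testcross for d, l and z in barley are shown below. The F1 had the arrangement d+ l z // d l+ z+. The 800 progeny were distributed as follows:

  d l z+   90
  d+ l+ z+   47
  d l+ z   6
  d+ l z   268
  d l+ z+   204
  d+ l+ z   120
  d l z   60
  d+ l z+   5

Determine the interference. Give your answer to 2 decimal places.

The two rarest classes, d+ l z+ and d l+ z, are the double crossovers. Comparing them with the parentals, only the z allele has switched, so z is the middle locus and the order is l – z – d.
l–z: (210 + 11)/800 = 0.2762; z–d: (107 + 11)/800 = 0.1475.
Expected DCO frequency = 0.2762 × 0.1475 ≈ 0.04074; observed = 11/800 ≈ 0.01375.
Coefficient of coincidence = 0.01375/0.04074 ≈ 0.34; interference = 1 − 0.34 = 0.66.

0.66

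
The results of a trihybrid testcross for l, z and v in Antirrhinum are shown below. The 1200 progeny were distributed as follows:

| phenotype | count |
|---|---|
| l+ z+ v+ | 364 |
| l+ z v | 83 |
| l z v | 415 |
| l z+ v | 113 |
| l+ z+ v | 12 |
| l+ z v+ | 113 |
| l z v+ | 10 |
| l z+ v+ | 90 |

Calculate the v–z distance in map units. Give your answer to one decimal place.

20.7 map units

The two most frequent reciprocal classes, l+ z+ v+ and l z v, are the parental types, so the F1 was l+ z+ v+ / l z v.
The two rarest classes, l+ z+ v and l z v+, are the double crossovers. Comparing them with the parentals, only the v allele has switched, so v is the middle locus and the order is z – v – l.
Crossovers in the z–v interval produce the single-crossover classes l+ z v+ and l z+ v (113 + 113 = 226) plus the double crossovers (22).
RF(z–v) = (226 + 22) / 1200 = 248/1200 = 0.2067 → 20.7 map units.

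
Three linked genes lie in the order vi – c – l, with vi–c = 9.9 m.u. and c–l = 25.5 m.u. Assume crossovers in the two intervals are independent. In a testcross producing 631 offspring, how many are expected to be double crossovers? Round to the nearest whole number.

16

Map distances give recombination frequencies of 0.099 and 0.255 for the two intervals.
With no interference, expected double-crossover frequency = 0.099 × 0.255 = 0.02525.
Expected number = 0.02525 × 631 = 15.93 ≈ 16.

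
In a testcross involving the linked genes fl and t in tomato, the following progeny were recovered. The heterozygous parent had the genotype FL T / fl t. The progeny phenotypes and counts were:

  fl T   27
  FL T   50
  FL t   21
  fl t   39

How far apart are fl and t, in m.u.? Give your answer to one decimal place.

35.0 m.u.

The recombinant classes are FL t and fl T: 21 + 27 = 48.
Recombination frequency = 48/137 = 0.3504 ≈ 35.0%, i.e. 35.0 m.u.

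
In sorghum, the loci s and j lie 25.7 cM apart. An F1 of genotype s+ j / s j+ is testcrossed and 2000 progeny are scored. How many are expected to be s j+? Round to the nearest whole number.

743

A map distance of 25.7 cM corresponds to a recombination frequency of 0.257.
The F1 is s+ j / s j+, so s j+ is a parental gamete class with expected frequency (1 − r)/2 = 0.743/2 = 0.3715.
Expected number = 0.3715 × 2000 = 743.00 ≈ 743.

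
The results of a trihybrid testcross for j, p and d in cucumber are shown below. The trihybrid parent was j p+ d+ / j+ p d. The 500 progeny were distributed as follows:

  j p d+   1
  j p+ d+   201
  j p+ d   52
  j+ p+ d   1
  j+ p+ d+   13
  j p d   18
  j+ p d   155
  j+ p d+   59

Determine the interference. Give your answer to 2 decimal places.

0.73

The two rarest classes, j p d+ and j+ p+ d, are the double crossovers. Comparing them with the parentals, only the p allele has switched, so p is the middle locus and the order is d – p – j.
d–p: (111 + 2)/500 = 0.2260; p–j: (31 + 2)/500 = 0.0660.
Expected DCO frequency = 0.2260 × 0.0660 ≈ 0.01492; observed = 2/500 ≈ 0.00400.
Coefficient of coincidence = 0.00400/0.01492 ≈ 0.27; interference = 1 − 0.27 = 0.73.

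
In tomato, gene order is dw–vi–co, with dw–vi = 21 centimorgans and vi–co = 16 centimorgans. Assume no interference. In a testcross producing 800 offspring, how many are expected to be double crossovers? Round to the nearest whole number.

27

Map distances give recombination frequencies of 0.210 and 0.160 for the two intervals.
With no interference, expected double-crossover frequency = 0.210 × 0.160 = 0.03360.
Expected number = 0.03360 × 800 = 26.88 ≈ 27.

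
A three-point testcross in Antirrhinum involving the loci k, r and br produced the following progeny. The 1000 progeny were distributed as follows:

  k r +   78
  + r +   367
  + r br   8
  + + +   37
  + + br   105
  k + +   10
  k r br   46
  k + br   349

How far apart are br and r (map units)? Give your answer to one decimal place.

10.1 map units

The two most frequent reciprocal classes, + r + and k + br, are the parental types, so the F1 was + r + / k + br.
The two rarest classes, + r br and k + +, are the double crossovers. Comparing them with the parentals, only the br allele has switched, so br is the middle locus and the order is k – br – r.
Crossovers in the br–r interval produce the single-crossover classes + + + and k r br (37 + 46 = 83) plus the double crossovers (18).
RF(br–r) = (83 + 18) / 1000 = 101/1000 = 0.1010 → 10.1 map units.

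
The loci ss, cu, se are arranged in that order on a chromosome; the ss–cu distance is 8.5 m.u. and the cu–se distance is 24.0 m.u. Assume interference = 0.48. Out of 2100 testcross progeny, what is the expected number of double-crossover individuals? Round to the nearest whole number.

Map distances give recombination frequencies of 0.085 and 0.240 for the two intervals.
With interference 0.48 (so coincidence = 0.52), expected double-crossover frequency = 0.085 × 0.240 × 0.52 = 0.01061.
Expected number = 0.01061 × 2100 = 22.28 ≈ 22.

22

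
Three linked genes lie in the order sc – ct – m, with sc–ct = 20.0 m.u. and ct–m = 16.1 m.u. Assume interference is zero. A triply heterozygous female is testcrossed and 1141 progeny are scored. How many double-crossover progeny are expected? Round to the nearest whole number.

37

Map distances give recombination frequencies of 0.200 and 0.161 for the two intervals.
With no interference, expected double-crossover frequency = 0.200 × 0.161 = 0.03220.
Expected number = 0.03220 × 1141 = 36.74 ≈ 37.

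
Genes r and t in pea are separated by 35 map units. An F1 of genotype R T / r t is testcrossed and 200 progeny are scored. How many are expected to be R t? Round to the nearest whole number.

A map distance of 35 map units corresponds to a recombination frequency of 0.350.
The F1 is R T / r t, so R t is a recombinant gamete class with expected frequency r/2 = 0.350/2 = 0.1750.
Expected number = 0.1750 × 200 = 35.00 ≈ 35.

35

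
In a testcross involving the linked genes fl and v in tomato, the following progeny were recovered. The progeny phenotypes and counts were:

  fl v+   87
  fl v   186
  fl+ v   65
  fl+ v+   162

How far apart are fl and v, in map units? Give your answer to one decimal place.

The two most frequent classes, fl+ v+ (162) and fl v (186), are the parental types, so the F1 was fl+ v+ / fl v.
The recombinant classes are fl+ v and fl v+: 65 + 87 = 152.
Recombination frequency = 152/500 = 0.3040 ≈ 30.4%, i.e. 30.4 map units.

30.4 map units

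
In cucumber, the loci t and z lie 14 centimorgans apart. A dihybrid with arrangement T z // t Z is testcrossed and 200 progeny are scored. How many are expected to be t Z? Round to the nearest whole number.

86

A map distance of 14 centimorgans corresponds to a recombination frequency of 0.140.
The F1 is T z / t Z, so t Z is a parental gamete class with expected frequency (1 − r)/2 = 0.860/2 = 0.4300.
Expected number = 0.4300 × 200 = 86.00 ≈ 86.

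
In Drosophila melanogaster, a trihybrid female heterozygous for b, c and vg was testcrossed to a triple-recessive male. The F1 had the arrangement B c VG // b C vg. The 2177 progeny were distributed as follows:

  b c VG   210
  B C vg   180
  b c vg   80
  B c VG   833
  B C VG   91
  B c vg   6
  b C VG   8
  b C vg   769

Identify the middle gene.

vg

The two rarest classes, B c vg and b C VG, are the double crossovers. Comparing them with the parentals, only the vg allele has switched, so vg is the middle locus and the order is c – vg – b.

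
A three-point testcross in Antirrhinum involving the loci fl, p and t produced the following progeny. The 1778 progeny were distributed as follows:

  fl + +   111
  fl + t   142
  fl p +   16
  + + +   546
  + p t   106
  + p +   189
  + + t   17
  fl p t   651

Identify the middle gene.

The two most frequent reciprocal classes, + + + and fl p t, are the parental types, so the F1 was + + + / fl p t.
The two rarest classes, + + t and fl p +, are the double crossovers. Comparing them with the parentals, only the t allele has switched, so t is the middle locus and the order is p – t – fl.

t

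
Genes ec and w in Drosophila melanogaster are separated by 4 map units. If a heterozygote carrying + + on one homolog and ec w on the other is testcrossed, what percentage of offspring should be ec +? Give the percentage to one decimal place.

A map distance of 4 map units corresponds to a recombination frequency of 0.040.
The F1 is + + / ec w, so ec + is a recombinant gamete class with expected frequency r/2 = 0.040/2 = 0.0200.
That is 0.0200 = 2.0% of the progeny.

2.0%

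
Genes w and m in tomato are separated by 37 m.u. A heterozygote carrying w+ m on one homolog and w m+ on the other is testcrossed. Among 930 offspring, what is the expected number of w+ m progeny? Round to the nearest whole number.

A map distance of 37 m.u. corresponds to a recombination frequency of 0.370.
The F1 is w+ m / w m+, so w+ m is a parental gamete class with expected frequency (1 − r)/2 = 0.630/2 = 0.3150.
Expected number = 0.3150 × 930 = 292.95 ≈ 293.

293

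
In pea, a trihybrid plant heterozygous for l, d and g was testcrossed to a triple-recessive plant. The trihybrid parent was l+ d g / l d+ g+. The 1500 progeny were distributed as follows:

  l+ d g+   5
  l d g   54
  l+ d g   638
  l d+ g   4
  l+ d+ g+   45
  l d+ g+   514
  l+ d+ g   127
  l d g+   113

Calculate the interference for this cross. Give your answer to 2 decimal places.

0.50

The two rarest classes, l+ d g+ and l d+ g, are the double crossovers. Comparing them with the parentals, only the g allele has switched, so g is the middle locus and the order is l – g – d.
l–g: (99 + 9)/1500 = 0.0720; g–d: (240 + 9)/1500 = 0.1660.
Expected DCO frequency = 0.0720 × 0.1660 ≈ 0.01195; observed = 9/1500 ≈ 0.00600.
Coefficient of coincidence = 0.00600/0.01195 ≈ 0.50; interference = 1 − 0.50 = 0.50.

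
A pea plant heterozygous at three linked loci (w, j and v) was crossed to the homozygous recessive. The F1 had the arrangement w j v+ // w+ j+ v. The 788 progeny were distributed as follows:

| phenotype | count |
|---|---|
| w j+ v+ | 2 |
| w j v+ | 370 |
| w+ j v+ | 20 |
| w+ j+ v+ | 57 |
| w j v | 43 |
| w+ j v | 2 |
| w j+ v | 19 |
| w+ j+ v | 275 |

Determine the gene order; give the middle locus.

The two rarest classes, w j+ v+ and w+ j v, are the double crossovers. Comparing them with the parentals, only the j allele has switched, so j is the middle locus and the order is w – j – v.

j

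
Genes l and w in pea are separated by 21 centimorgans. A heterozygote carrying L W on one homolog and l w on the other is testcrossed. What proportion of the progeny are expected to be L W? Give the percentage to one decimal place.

A map distance of 21 centimorgans corresponds to a recombination frequency of 0.210.
The F1 is L W / l w, so L W is a parental gamete class with expected frequency (1 − r)/2 = 0.790/2 = 0.3950.
That is 0.3950 = 39.5% of the progeny.

39.5%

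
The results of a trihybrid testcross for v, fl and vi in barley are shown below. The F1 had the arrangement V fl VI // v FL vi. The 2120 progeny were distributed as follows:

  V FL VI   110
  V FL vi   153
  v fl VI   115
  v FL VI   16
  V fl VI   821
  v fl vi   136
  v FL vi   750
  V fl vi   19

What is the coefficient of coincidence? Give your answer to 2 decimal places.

The two rarest classes, V fl vi and v FL VI, are the double crossovers. Comparing them with the parentals, only the vi allele has switched, so vi is the middle locus and the order is fl – vi – v.
fl–vi: (246 + 35)/2120 = 0.1325; vi–v: (268 + 35)/2120 = 0.1429.
Expected DCO frequency = 0.1325 × 0.1429 ≈ 0.01893; observed = 35/2120 ≈ 0.01651.
Coefficient of coincidence = 0.01651/0.01893 ≈ 0.87.

0.87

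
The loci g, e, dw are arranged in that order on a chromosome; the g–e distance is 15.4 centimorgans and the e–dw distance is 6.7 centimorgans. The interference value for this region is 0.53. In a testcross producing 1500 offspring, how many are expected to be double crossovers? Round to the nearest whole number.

Map distances give recombination frequencies of 0.154 and 0.067 for the two intervals.
With interference 0.53 (so coincidence = 0.47), expected double-crossover frequency = 0.154 × 0.067 × 0.47 = 0.00485.
Expected number = 0.00485 × 1500 = 7.27 ≈ 7.

7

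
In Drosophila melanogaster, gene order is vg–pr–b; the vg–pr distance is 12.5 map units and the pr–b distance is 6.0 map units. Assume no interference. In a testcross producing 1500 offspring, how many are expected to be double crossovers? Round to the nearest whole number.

Map distances give recombination frequencies of 0.125 and 0.060 for the two intervals.
With no interference, expected double-crossover frequency = 0.125 × 0.060 = 0.00750.
Expected number = 0.00750 × 1500 = 11.25 ≈ 11.

11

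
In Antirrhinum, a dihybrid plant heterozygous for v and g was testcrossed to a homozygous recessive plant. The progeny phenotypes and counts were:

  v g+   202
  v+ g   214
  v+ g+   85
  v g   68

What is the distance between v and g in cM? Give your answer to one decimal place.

The two most frequent classes, v+ g (214) and v g+ (202), are the parental types, so the F1 was v+ g / v g+.
The recombinant classes are v+ g+ and v g: 85 + 68 = 153.
Recombination frequency = 153/569 = 0.2689 ≈ 26.9%, i.e. 26.9 cM.

26.9 cM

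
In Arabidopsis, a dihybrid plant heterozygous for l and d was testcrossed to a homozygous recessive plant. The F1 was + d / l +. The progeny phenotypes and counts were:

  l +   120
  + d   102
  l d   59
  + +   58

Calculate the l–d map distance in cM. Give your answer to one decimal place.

The recombinant classes are + + and l d: 58 + 59 = 117.
Recombination frequency = 117/339 = 0.3451 ≈ 34.5%, i.e. 34.5 cM.

34.5 cM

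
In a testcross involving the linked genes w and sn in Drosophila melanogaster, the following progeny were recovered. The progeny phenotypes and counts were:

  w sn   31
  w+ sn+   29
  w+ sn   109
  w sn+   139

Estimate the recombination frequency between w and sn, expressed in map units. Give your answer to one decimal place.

The two most frequent classes, w+ sn (109) and w sn+ (139), are the parental types, so the F1 was w+ sn / w sn+.
The recombinant classes are w+ sn+ and w sn: 29 + 31 = 60.
Recombination frequency = 60/308 = 0.1948 ≈ 19.5%, i.e. 19.5 map units.

19.5 map units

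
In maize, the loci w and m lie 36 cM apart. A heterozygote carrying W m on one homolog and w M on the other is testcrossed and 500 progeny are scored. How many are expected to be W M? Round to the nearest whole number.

90

A map distance of 36 cM corresponds to a recombination frequency of 0.360.
The F1 is W m / w M, so W M is a recombinant gamete class with expected frequency r/2 = 0.360/2 = 0.1800.
Expected number = 0.1800 × 500 = 90.00 ≈ 90.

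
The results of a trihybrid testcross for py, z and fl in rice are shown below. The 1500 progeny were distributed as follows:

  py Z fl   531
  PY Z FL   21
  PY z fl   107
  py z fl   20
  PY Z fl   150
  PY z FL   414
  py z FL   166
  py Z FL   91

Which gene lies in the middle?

z

The two most frequent reciprocal classes, PY z FL and py Z fl, are the parental types, so the F1 was PY z FL / py Z fl.
The two rarest classes, PY Z FL and py z fl, are the double crossovers. Comparing them with the parentals, only the z allele has switched, so z is the middle locus and the order is fl – z – py.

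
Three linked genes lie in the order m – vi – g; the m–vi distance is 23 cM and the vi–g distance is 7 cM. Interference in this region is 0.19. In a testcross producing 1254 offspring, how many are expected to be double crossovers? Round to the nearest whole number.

16

Map distances give recombination frequencies of 0.230 and 0.070 for the two intervals.
With interference 0.19 (so coincidence = 0.81), expected double-crossover frequency = 0.230 × 0.070 × 0.81 = 0.01304.
Expected number = 0.01304 × 1254 = 16.35 ≈ 16.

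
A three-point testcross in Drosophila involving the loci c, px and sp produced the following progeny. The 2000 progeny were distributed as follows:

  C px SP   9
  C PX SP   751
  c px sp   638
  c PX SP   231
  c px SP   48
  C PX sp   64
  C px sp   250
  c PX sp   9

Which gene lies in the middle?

The two most frequent reciprocal classes, c px sp and C PX SP, are the parental types, so the F1 was c px sp / C PX SP.
The two rarest classes, c PX sp and C px SP, are the double crossovers. Comparing them with the parentals, only the px allele has switched, so px is the middle locus and the order is c – px – sp.

px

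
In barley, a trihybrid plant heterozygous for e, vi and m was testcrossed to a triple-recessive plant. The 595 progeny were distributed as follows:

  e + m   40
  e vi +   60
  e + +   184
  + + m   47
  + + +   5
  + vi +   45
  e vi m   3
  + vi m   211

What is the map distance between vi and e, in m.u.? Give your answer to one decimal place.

The two most frequent reciprocal classes, e + + and + vi m, are the parental types, so the F1 was e + + / + vi m.
The two rarest classes, + + + and e vi m, are the double crossovers. Comparing them with the parentals, only the e allele has switched, so e is the middle locus and the order is vi – e – m.
Crossovers in the vi–e interval produce the single-crossover classes e vi + and + + m (60 + 47 = 107) plus the double crossovers (8).
RF(vi–e) = (107 + 8) / 595 = 115/595 = 0.1933 → 19.3 m.u.

19.3 m.u.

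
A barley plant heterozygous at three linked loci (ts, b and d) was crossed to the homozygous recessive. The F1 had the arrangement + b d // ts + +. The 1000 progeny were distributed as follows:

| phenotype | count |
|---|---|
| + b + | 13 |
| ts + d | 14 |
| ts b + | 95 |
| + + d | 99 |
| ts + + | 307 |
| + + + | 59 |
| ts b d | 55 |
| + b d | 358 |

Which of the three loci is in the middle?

The two rarest classes, + b + and ts + d, are the double crossovers. Comparing them with the parentals, only the d allele has switched, so d is the middle locus and the order is ts – d – b.

d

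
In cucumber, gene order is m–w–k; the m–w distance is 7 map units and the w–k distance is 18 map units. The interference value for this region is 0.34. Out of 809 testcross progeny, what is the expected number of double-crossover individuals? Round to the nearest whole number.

Map distances give recombination frequencies of 0.070 and 0.180 for the two intervals.
With interference 0.34 (so coincidence = 0.66), expected double-crossover frequency = 0.070 × 0.180 × 0.66 = 0.00832.
Expected number = 0.00832 × 809 = 6.73 ≈ 7.

7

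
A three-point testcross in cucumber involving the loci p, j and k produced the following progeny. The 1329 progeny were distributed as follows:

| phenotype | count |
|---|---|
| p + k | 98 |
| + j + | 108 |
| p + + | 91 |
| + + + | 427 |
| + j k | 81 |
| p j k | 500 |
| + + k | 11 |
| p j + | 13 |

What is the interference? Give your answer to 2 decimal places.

The two most frequent reciprocal classes, + + + and p j k, are the parental types, so the F1 was + + + / p j k.
The two rarest classes, + + k and p j +, are the double crossovers. Comparing them with the parentals, only the k allele has switched, so k is the middle locus and the order is p – k – j.
p–k: (172 + 24)/1329 = 0.1475; k–j: (206 + 24)/1329 = 0.1731.
Expected DCO frequency = 0.1475 × 0.1731 ≈ 0.02553; observed = 24/1329 ≈ 0.01806.
Coefficient of coincidence = 0.01806/0.02553 ≈ 0.71; interference = 1 − 0.71 = 0.29.

0.29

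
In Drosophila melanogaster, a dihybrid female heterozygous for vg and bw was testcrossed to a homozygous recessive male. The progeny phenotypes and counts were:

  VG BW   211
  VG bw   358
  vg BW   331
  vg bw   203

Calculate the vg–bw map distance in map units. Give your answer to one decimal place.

37.5 map units

The two most frequent classes, VG bw (358) and vg BW (331), are the parental types, so the F1 was VG bw / vg BW.
The recombinant classes are VG BW and vg bw: 211 + 203 = 414.
Recombination frequency = 414/1103 = 0.3753 ≈ 37.5%, i.e. 37.5 map units.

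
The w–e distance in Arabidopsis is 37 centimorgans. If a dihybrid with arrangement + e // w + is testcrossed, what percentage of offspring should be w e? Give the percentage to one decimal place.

18.5%

A map distance of 37 centimorgans corresponds to a recombination frequency of 0.370.
The F1 is + e / w +, so w e is a recombinant gamete class with expected frequency r/2 = 0.370/2 = 0.1850.
That is 0.1850 = 18.5% of the progeny.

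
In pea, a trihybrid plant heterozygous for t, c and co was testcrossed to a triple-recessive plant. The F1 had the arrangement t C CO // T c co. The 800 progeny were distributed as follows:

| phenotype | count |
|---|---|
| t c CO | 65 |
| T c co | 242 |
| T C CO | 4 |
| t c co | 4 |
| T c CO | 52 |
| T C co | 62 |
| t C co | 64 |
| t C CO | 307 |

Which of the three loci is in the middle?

The two rarest classes, T C CO and t c co, are the double crossovers. Comparing them with the parentals, only the t allele has switched, so t is the middle locus and the order is co – t – c.

t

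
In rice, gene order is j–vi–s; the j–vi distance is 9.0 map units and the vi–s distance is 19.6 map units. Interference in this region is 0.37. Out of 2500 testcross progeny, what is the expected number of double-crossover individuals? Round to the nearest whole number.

Map distances give recombination frequencies of 0.090 and 0.196 for the two intervals.
With interference 0.37 (so coincidence = 0.63), expected double-crossover frequency = 0.090 × 0.196 × 0.63 = 0.01111.
Expected number = 0.01111 × 2500 = 27.78 ≈ 28.

28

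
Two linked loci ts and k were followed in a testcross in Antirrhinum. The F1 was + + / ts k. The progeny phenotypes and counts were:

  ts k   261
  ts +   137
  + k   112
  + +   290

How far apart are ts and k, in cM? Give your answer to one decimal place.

The recombinant classes are + k and ts +: 112 + 137 = 249.
Recombination frequency = 249/800 = 0.3113 ≈ 31.1%, i.e. 31.1 cM.

31.1 cM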